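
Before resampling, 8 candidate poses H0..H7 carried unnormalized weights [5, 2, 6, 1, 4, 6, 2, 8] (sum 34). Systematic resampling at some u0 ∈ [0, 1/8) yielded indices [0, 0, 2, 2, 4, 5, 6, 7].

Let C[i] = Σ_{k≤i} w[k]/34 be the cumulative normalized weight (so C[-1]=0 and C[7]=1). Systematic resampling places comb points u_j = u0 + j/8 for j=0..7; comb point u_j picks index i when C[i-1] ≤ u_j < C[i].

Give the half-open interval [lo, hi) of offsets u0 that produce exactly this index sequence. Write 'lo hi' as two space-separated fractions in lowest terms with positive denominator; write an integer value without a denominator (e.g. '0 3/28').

C = [5/34, 7/34, 13/34, 7/17, 9/17, 12/17, 13/17, 1]
j=0 picked index 0: u0 ∈ [0, 5/34)
j=1 picked index 0: u0 ∈ [-1/8, 3/136)
j=2 picked index 2: u0 ∈ [-3/68, 9/68)
j=3 picked index 2: u0 ∈ [-23/136, 1/136)
j=4 picked index 4: u0 ∈ [-3/34, 1/34)
j=5 picked index 5: u0 ∈ [-13/136, 11/136)
j=6 picked index 6: u0 ∈ [-3/68, 1/68)
j=7 picked index 7: u0 ∈ [-15/136, 1/8)
intersection: [0, 1/136)

0 1/136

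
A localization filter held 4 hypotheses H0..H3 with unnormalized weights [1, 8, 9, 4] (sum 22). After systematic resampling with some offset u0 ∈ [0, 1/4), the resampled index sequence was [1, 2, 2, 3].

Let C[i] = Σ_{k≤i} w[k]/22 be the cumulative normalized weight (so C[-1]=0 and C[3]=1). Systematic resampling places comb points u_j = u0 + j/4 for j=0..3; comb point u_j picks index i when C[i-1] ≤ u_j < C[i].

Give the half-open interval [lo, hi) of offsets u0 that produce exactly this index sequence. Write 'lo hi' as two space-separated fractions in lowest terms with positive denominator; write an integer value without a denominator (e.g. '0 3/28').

C = [1/22, 9/22, 9/11, 1]
j=0 picked index 1: u0 ∈ [1/22, 9/22)
j=1 picked index 2: u0 ∈ [7/44, 25/44)
j=2 picked index 2: u0 ∈ [-1/11, 7/22)
j=3 picked index 3: u0 ∈ [3/44, 1/4)
intersection: [7/44, 1/4)

7/44 1/4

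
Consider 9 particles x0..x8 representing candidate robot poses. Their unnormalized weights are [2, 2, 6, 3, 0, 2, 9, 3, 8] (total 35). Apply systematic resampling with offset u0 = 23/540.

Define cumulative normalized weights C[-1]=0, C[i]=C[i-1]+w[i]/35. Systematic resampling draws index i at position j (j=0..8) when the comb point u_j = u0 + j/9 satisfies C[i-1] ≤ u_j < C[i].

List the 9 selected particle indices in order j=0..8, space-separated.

0 2 2 5 6 6 7 8 8

C = [2/35, 4/35, 2/7, 13/35, 13/35, 3/7, 24/35, 27/35, 1]
j=0: u_0=23/540 ∈ [0, 2/35) → index 0
j=1: u_1=83/540 ∈ [4/35, 2/7) → index 2
j=2: u_2=143/540 ∈ [4/35, 2/7) → index 2
j=3: u_3=203/540 ∈ [13/35, 3/7) → index 5
j=4: u_4=263/540 ∈ [3/7, 24/35) → index 6
j=5: u_5=323/540 ∈ [3/7, 24/35) → index 6
j=6: u_6=383/540 ∈ [24/35, 27/35) → index 7
j=7: u_7=443/540 ∈ [27/35, 1) → index 8
j=8: u_8=503/540 ∈ [27/35, 1) → index 8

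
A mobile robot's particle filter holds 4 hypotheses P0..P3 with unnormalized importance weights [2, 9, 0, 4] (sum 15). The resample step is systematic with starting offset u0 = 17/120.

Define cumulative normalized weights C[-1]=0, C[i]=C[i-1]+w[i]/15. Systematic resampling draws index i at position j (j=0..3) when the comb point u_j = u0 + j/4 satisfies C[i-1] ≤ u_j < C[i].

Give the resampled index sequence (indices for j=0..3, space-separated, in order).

C = [2/15, 11/15, 11/15, 1]
j=0: u_0=17/120 ∈ [2/15, 11/15) → index 1
j=1: u_1=47/120 ∈ [2/15, 11/15) → index 1
j=2: u_2=77/120 ∈ [2/15, 11/15) → index 1
j=3: u_3=107/120 ∈ [11/15, 1) → index 3

1 1 1 3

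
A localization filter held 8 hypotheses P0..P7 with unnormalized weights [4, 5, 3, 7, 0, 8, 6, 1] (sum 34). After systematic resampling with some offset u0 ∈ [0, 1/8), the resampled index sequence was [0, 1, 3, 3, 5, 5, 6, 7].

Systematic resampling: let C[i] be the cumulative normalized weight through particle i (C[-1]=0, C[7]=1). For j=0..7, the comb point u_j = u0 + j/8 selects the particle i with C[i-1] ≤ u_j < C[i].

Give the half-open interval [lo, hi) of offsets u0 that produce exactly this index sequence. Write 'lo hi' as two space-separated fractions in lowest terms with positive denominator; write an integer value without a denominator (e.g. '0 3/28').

C = [2/17, 9/34, 6/17, 19/34, 19/34, 27/34, 33/34, 1]
j=0 picked index 0: u0 ∈ [0, 2/17)
j=1 picked index 1: u0 ∈ [-1/136, 19/136)
j=2 picked index 3: u0 ∈ [7/68, 21/68)
j=3 picked index 3: u0 ∈ [-3/136, 25/136)
j=4 picked index 5: u0 ∈ [1/17, 5/17)
j=5 picked index 5: u0 ∈ [-9/136, 23/136)
j=6 picked index 6: u0 ∈ [3/68, 15/68)
j=7 picked index 7: u0 ∈ [13/136, 1/8)
intersection: [7/68, 2/17)

7/68 2/17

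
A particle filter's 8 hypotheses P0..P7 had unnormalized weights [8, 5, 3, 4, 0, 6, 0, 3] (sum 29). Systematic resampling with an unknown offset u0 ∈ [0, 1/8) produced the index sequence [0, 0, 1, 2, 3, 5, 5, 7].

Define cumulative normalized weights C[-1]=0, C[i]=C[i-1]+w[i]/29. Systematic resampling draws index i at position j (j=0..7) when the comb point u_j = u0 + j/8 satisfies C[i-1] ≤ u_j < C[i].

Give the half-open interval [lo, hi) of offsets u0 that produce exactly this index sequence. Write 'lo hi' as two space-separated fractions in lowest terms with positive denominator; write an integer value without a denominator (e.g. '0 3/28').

C = [8/29, 13/29, 16/29, 20/29, 20/29, 26/29, 26/29, 1]
j=0 picked index 0: u0 ∈ [0, 8/29)
j=1 picked index 0: u0 ∈ [-1/8, 35/232)
j=2 picked index 1: u0 ∈ [3/116, 23/116)
j=3 picked index 2: u0 ∈ [17/232, 41/232)
j=4 picked index 3: u0 ∈ [3/58, 11/58)
j=5 picked index 5: u0 ∈ [15/232, 63/232)
j=6 picked index 5: u0 ∈ [-7/116, 17/116)
j=7 picked index 7: u0 ∈ [5/232, 1/8)
intersection: [17/232, 1/8)

17/232 1/8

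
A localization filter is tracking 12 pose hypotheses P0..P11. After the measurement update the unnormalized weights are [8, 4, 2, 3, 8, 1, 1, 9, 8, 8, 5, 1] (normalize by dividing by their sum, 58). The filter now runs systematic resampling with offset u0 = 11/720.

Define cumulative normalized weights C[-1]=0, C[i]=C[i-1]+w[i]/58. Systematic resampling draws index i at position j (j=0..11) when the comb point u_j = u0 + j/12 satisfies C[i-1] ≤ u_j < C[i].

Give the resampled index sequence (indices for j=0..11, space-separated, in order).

0 0 1 3 4 5 7 7 8 9 9 10

C = [4/29, 6/29, 7/29, 17/58, 25/58, 13/29, 27/58, 18/29, 22/29, 26/29, 57/58, 1]
j=0: u_0=11/720 ∈ [0, 4/29) → index 0
j=1: u_1=71/720 ∈ [0, 4/29) → index 0
j=2: u_2=131/720 ∈ [4/29, 6/29) → index 1
j=3: u_3=191/720 ∈ [7/29, 17/58) → index 3
j=4: u_4=251/720 ∈ [17/58, 25/58) → index 4
j=5: u_5=311/720 ∈ [25/58, 13/29) → index 5
j=6: u_6=371/720 ∈ [27/58, 18/29) → index 7
j=7: u_7=431/720 ∈ [27/58, 18/29) → index 7
j=8: u_8=491/720 ∈ [18/29, 22/29) → index 8
j=9: u_9=551/720 ∈ [22/29, 26/29) → index 9
j=10: u_10=611/720 ∈ [22/29, 26/29) → index 9
j=11: u_11=671/720 ∈ [26/29, 57/58) → index 10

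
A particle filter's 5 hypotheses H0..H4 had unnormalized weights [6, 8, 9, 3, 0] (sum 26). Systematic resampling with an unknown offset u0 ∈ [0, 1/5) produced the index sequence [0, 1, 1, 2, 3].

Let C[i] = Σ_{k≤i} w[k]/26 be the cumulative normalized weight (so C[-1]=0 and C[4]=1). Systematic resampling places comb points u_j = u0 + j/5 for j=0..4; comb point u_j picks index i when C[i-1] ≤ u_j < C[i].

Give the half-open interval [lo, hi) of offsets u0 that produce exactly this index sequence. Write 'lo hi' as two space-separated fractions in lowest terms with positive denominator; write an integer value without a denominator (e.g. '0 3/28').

11/130 9/65

C = [3/13, 7/13, 23/26, 1, 1]
j=0 picked index 0: u0 ∈ [0, 3/13)
j=1 picked index 1: u0 ∈ [2/65, 22/65)
j=2 picked index 1: u0 ∈ [-11/65, 9/65)
j=3 picked index 2: u0 ∈ [-4/65, 37/130)
j=4 picked index 3: u0 ∈ [11/130, 1/5)
intersection: [11/130, 9/65)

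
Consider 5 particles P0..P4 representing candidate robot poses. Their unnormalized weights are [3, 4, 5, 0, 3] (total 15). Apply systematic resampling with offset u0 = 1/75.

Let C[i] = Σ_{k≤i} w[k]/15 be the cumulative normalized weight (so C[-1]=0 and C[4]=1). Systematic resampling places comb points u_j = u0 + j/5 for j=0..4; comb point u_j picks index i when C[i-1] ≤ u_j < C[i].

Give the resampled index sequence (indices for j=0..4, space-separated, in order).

C = [1/5, 7/15, 4/5, 4/5, 1]
j=0: u_0=1/75 ∈ [0, 1/5) → index 0
j=1: u_1=16/75 ∈ [1/5, 7/15) → index 1
j=2: u_2=31/75 ∈ [1/5, 7/15) → index 1
j=3: u_3=46/75 ∈ [7/15, 4/5) → index 2
j=4: u_4=61/75 ∈ [4/5, 1) → index 4

0 1 1 2 4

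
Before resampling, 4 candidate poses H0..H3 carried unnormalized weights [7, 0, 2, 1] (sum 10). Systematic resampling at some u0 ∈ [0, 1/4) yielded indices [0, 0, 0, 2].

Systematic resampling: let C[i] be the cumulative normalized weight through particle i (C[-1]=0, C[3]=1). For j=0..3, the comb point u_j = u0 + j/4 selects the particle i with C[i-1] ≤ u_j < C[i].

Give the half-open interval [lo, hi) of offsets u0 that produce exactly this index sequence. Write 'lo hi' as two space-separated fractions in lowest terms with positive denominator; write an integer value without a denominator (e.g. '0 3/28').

0 3/20

C = [7/10, 7/10, 9/10, 1]
j=0 picked index 0: u0 ∈ [0, 7/10)
j=1 picked index 0: u0 ∈ [-1/4, 9/20)
j=2 picked index 0: u0 ∈ [-1/2, 1/5)
j=3 picked index 2: u0 ∈ [-1/20, 3/20)
intersection: [0, 3/20)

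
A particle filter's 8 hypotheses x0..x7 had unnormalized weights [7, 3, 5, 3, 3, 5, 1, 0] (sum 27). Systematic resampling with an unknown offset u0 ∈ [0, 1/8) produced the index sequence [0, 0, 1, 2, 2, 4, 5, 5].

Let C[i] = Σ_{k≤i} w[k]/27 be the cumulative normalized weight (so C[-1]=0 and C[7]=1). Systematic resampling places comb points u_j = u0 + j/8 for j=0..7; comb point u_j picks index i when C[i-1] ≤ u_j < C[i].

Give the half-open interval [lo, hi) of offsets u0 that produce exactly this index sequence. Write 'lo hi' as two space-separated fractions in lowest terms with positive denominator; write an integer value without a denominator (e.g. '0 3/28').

C = [7/27, 10/27, 5/9, 2/3, 7/9, 26/27, 1, 1]
j=0 picked index 0: u0 ∈ [0, 7/27)
j=1 picked index 0: u0 ∈ [-1/8, 29/216)
j=2 picked index 1: u0 ∈ [1/108, 13/108)
j=3 picked index 2: u0 ∈ [-1/216, 13/72)
j=4 picked index 2: u0 ∈ [-7/54, 1/18)
j=5 picked index 4: u0 ∈ [1/24, 11/72)
j=6 picked index 5: u0 ∈ [1/36, 23/108)
j=7 picked index 5: u0 ∈ [-7/72, 19/216)
intersection: [1/24, 1/18)

1/24 1/18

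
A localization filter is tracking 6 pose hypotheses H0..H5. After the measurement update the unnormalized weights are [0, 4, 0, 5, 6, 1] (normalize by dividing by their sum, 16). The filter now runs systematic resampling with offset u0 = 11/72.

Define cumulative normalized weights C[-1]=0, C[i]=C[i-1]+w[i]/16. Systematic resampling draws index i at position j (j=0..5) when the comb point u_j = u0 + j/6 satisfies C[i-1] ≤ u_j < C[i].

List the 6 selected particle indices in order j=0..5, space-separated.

1 3 3 4 4 5

C = [0, 1/4, 1/4, 9/16, 15/16, 1]
j=0: u_0=11/72 ∈ [0, 1/4) → index 1
j=1: u_1=23/72 ∈ [1/4, 9/16) → index 3
j=2: u_2=35/72 ∈ [1/4, 9/16) → index 3
j=3: u_3=47/72 ∈ [9/16, 15/16) → index 4
j=4: u_4=59/72 ∈ [9/16, 15/16) → index 4
j=5: u_5=71/72 ∈ [15/16, 1) → index 5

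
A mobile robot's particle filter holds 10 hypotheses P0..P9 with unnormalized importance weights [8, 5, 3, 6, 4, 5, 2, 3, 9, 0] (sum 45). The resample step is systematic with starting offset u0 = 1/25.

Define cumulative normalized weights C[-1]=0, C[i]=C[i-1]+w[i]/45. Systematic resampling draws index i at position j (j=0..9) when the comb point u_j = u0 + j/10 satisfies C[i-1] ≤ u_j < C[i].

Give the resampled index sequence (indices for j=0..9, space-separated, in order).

0 0 1 2 3 4 5 7 8 8

C = [8/45, 13/45, 16/45, 22/45, 26/45, 31/45, 11/15, 4/5, 1, 1]
j=0: u_0=1/25 ∈ [0, 8/45) → index 0
j=1: u_1=7/50 ∈ [0, 8/45) → index 0
j=2: u_2=6/25 ∈ [8/45, 13/45) → index 1
j=3: u_3=17/50 ∈ [13/45, 16/45) → index 2
j=4: u_4=11/25 ∈ [16/45, 22/45) → index 3
j=5: u_5=27/50 ∈ [22/45, 26/45) → index 4
j=6: u_6=16/25 ∈ [26/45, 31/45) → index 5
j=7: u_7=37/50 ∈ [11/15, 4/5) → index 7
j=8: u_8=21/25 ∈ [4/5, 1) → index 8
j=9: u_9=47/50 ∈ [4/5, 1) → index 8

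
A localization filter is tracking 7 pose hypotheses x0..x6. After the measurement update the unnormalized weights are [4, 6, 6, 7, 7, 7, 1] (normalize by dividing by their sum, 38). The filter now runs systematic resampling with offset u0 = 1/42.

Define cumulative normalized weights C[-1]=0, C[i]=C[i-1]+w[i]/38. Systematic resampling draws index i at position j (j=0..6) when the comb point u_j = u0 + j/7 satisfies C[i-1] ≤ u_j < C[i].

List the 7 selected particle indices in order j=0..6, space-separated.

0 1 2 3 3 4 5

C = [2/19, 5/19, 8/19, 23/38, 15/19, 37/38, 1]
j=0: u_0=1/42 ∈ [0, 2/19) → index 0
j=1: u_1=1/6 ∈ [2/19, 5/19) → index 1
j=2: u_2=13/42 ∈ [5/19, 8/19) → index 2
j=3: u_3=19/42 ∈ [8/19, 23/38) → index 3
j=4: u_4=25/42 ∈ [8/19, 23/38) → index 3
j=5: u_5=31/42 ∈ [23/38, 15/19) → index 4
j=6: u_6=37/42 ∈ [15/19, 37/38) → index 5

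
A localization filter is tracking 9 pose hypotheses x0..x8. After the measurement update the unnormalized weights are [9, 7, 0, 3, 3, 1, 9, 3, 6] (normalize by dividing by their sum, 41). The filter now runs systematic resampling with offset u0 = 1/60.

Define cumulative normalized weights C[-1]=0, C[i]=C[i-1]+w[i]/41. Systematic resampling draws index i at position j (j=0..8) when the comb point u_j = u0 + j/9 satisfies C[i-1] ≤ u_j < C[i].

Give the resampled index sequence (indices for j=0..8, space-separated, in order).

C = [9/41, 16/41, 16/41, 19/41, 22/41, 23/41, 32/41, 35/41, 1]
j=0: u_0=1/60 ∈ [0, 9/41) → index 0
j=1: u_1=23/180 ∈ [0, 9/41) → index 0
j=2: u_2=43/180 ∈ [9/41, 16/41) → index 1
j=3: u_3=7/20 ∈ [9/41, 16/41) → index 1
j=4: u_4=83/180 ∈ [16/41, 19/41) → index 3
j=5: u_5=103/180 ∈ [23/41, 32/41) → index 6
j=6: u_6=41/60 ∈ [23/41, 32/41) → index 6
j=7: u_7=143/180 ∈ [32/41, 35/41) → index 7
j=8: u_8=163/180 ∈ [35/41, 1) → index 8

0 0 1 1 3 6 6 7 8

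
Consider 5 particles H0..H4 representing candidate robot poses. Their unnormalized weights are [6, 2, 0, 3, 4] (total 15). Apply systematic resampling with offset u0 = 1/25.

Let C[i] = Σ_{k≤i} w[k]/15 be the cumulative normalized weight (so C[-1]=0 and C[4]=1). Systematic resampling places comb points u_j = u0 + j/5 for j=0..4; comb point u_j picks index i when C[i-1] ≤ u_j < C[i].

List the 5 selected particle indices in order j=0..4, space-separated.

0 0 1 3 4

C = [2/5, 8/15, 8/15, 11/15, 1]
j=0: u_0=1/25 ∈ [0, 2/5) → index 0
j=1: u_1=6/25 ∈ [0, 2/5) → index 0
j=2: u_2=11/25 ∈ [2/5, 8/15) → index 1
j=3: u_3=16/25 ∈ [8/15, 11/15) → index 3
j=4: u_4=21/25 ∈ [11/15, 1) → index 4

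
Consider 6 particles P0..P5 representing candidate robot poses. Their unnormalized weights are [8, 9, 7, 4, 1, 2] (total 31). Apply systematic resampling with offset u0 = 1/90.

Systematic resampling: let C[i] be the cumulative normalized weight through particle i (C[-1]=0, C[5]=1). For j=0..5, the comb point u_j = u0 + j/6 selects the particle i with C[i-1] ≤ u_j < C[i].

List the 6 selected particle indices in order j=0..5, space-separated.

0 0 1 1 2 3

C = [8/31, 17/31, 24/31, 28/31, 29/31, 1]
j=0: u_0=1/90 ∈ [0, 8/31) → index 0
j=1: u_1=8/45 ∈ [0, 8/31) → index 0
j=2: u_2=31/90 ∈ [8/31, 17/31) → index 1
j=3: u_3=23/45 ∈ [8/31, 17/31) → index 1
j=4: u_4=61/90 ∈ [17/31, 24/31) → index 2
j=5: u_5=38/45 ∈ [24/31, 28/31) → index 3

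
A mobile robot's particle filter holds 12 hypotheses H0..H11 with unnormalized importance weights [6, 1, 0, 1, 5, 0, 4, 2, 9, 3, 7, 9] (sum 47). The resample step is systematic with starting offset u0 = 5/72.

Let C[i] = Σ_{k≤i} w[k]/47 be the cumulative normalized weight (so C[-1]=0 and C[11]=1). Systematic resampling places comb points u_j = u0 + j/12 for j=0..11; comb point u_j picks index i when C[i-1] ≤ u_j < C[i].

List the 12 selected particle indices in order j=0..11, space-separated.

0 3 4 6 7 8 8 9 10 11 11 11

C = [6/47, 7/47, 7/47, 8/47, 13/47, 13/47, 17/47, 19/47, 28/47, 31/47, 38/47, 1]
j=0: u_0=5/72 ∈ [0, 6/47) → index 0
j=1: u_1=11/72 ∈ [7/47, 8/47) → index 3
j=2: u_2=17/72 ∈ [8/47, 13/47) → index 4
j=3: u_3=23/72 ∈ [13/47, 17/47) → index 6
j=4: u_4=29/72 ∈ [17/47, 19/47) → index 7
j=5: u_5=35/72 ∈ [19/47, 28/47) → index 8
j=6: u_6=41/72 ∈ [19/47, 28/47) → index 8
j=7: u_7=47/72 ∈ [28/47, 31/47) → index 9
j=8: u_8=53/72 ∈ [31/47, 38/47) → index 10
j=9: u_9=59/72 ∈ [38/47, 1) → index 11
j=10: u_10=65/72 ∈ [38/47, 1) → index 11
j=11: u_11=71/72 ∈ [38/47, 1) → index 11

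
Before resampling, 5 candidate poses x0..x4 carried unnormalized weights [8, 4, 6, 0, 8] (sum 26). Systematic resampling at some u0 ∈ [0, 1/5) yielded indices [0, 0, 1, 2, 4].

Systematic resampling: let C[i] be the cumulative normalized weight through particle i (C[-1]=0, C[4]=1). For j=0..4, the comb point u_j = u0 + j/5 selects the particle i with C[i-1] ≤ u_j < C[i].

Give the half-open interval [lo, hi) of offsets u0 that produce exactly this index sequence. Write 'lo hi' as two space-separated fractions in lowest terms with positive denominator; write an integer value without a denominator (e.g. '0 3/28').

0 4/65

C = [4/13, 6/13, 9/13, 9/13, 1]
j=0 picked index 0: u0 ∈ [0, 4/13)
j=1 picked index 0: u0 ∈ [-1/5, 7/65)
j=2 picked index 1: u0 ∈ [-6/65, 4/65)
j=3 picked index 2: u0 ∈ [-9/65, 6/65)
j=4 picked index 4: u0 ∈ [-7/65, 1/5)
intersection: [0, 4/65)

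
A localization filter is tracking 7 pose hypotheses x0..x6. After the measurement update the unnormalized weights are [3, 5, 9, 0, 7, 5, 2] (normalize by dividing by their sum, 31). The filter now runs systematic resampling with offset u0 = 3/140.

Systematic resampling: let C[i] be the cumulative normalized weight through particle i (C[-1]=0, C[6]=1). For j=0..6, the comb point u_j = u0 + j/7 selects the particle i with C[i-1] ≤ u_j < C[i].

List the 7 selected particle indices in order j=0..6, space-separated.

C = [3/31, 8/31, 17/31, 17/31, 24/31, 29/31, 1]
j=0: u_0=3/140 ∈ [0, 3/31) → index 0
j=1: u_1=23/140 ∈ [3/31, 8/31) → index 1
j=2: u_2=43/140 ∈ [8/31, 17/31) → index 2
j=3: u_3=9/20 ∈ [8/31, 17/31) → index 2
j=4: u_4=83/140 ∈ [17/31, 24/31) → index 4
j=5: u_5=103/140 ∈ [17/31, 24/31) → index 4
j=6: u_6=123/140 ∈ [24/31, 29/31) → index 5

0 1 2 2 4 4 5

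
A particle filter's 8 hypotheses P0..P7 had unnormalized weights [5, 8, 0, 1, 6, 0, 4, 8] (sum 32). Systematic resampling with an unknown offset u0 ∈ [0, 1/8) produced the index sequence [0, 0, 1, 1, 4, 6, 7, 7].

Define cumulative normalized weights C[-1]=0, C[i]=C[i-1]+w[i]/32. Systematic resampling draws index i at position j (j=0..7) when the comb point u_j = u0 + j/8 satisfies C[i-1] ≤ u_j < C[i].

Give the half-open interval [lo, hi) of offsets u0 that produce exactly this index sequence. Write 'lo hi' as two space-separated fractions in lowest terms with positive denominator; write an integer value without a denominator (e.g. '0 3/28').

0 1/32

C = [5/32, 13/32, 13/32, 7/16, 5/8, 5/8, 3/4, 1]
j=0 picked index 0: u0 ∈ [0, 5/32)
j=1 picked index 0: u0 ∈ [-1/8, 1/32)
j=2 picked index 1: u0 ∈ [-3/32, 5/32)
j=3 picked index 1: u0 ∈ [-7/32, 1/32)
j=4 picked index 4: u0 ∈ [-1/16, 1/8)
j=5 picked index 6: u0 ∈ [0, 1/8)
j=6 picked index 7: u0 ∈ [0, 1/4)
j=7 picked index 7: u0 ∈ [-1/8, 1/8)
intersection: [0, 1/32)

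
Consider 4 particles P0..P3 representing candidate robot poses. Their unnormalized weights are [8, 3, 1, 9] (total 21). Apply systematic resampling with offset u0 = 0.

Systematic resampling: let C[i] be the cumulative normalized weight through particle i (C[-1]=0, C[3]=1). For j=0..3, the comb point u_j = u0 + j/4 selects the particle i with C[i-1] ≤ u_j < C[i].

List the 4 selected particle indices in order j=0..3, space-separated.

C = [8/21, 11/21, 4/7, 1]
j=0: u_0=0 ∈ [0, 8/21) → index 0
j=1: u_1=1/4 ∈ [0, 8/21) → index 0
j=2: u_2=1/2 ∈ [8/21, 11/21) → index 1
j=3: u_3=3/4 ∈ [4/7, 1) → index 3

0 0 1 3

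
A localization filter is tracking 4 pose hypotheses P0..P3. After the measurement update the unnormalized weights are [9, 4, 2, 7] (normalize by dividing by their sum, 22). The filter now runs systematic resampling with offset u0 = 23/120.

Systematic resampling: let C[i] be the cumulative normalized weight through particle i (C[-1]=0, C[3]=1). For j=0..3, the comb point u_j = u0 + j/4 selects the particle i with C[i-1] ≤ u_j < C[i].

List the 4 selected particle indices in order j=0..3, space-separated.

0 1 3 3

C = [9/22, 13/22, 15/22, 1]
j=0: u_0=23/120 ∈ [0, 9/22) → index 0
j=1: u_1=53/120 ∈ [9/22, 13/22) → index 1
j=2: u_2=83/120 ∈ [15/22, 1) → index 3
j=3: u_3=113/120 ∈ [15/22, 1) → index 3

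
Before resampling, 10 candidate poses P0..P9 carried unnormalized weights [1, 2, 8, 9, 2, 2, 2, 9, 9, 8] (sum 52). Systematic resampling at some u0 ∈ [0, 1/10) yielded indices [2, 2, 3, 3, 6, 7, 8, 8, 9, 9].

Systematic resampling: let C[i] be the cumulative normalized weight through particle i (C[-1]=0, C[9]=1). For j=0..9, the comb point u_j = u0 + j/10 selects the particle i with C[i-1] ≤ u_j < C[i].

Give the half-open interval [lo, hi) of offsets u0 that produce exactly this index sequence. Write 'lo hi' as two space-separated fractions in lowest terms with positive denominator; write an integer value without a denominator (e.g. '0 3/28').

19/260 11/130

C = [1/52, 3/52, 11/52, 5/13, 11/26, 6/13, 1/2, 35/52, 11/13, 1]
j=0 picked index 2: u0 ∈ [3/52, 11/52)
j=1 picked index 2: u0 ∈ [-11/260, 29/260)
j=2 picked index 3: u0 ∈ [3/260, 12/65)
j=3 picked index 3: u0 ∈ [-23/260, 11/130)
j=4 picked index 6: u0 ∈ [4/65, 1/10)
j=5 picked index 7: u0 ∈ [0, 9/52)
j=6 picked index 8: u0 ∈ [19/260, 16/65)
j=7 picked index 8: u0 ∈ [-7/260, 19/130)
j=8 picked index 9: u0 ∈ [3/65, 1/5)
j=9 picked index 9: u0 ∈ [-7/130, 1/10)
intersection: [19/260, 11/130)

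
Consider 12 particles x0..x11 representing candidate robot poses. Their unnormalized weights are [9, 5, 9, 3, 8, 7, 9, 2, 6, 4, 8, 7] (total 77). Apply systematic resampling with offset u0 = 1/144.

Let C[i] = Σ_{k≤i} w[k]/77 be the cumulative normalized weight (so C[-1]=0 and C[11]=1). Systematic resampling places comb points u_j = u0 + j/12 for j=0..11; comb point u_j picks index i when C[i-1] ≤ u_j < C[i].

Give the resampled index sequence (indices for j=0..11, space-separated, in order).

0 0 1 2 4 4 5 6 7 9 10 11

C = [9/77, 2/11, 23/77, 26/77, 34/77, 41/77, 50/77, 52/77, 58/77, 62/77, 10/11, 1]
j=0: u_0=1/144 ∈ [0, 9/77) → index 0
j=1: u_1=13/144 ∈ [0, 9/77) → index 0
j=2: u_2=25/144 ∈ [9/77, 2/11) → index 1
j=3: u_3=37/144 ∈ [2/11, 23/77) → index 2
j=4: u_4=49/144 ∈ [26/77, 34/77) → index 4
j=5: u_5=61/144 ∈ [26/77, 34/77) → index 4
j=6: u_6=73/144 ∈ [34/77, 41/77) → index 5
j=7: u_7=85/144 ∈ [41/77, 50/77) → index 6
j=8: u_8=97/144 ∈ [50/77, 52/77) → index 7
j=9: u_9=109/144 ∈ [58/77, 62/77) → index 9
j=10: u_10=121/144 ∈ [62/77, 10/11) → index 10
j=11: u_11=133/144 ∈ [10/11, 1) → index 11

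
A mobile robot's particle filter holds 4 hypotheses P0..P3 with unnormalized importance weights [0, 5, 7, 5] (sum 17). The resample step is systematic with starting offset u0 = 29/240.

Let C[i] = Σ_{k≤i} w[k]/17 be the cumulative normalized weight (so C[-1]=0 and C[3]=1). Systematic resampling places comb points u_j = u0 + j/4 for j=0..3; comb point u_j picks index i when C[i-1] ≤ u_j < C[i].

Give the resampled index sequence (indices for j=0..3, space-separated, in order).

1 2 2 3

C = [0, 5/17, 12/17, 1]
j=0: u_0=29/240 ∈ [0, 5/17) → index 1
j=1: u_1=89/240 ∈ [5/17, 12/17) → index 2
j=2: u_2=149/240 ∈ [5/17, 12/17) → index 2
j=3: u_3=209/240 ∈ [12/17, 1) → index 3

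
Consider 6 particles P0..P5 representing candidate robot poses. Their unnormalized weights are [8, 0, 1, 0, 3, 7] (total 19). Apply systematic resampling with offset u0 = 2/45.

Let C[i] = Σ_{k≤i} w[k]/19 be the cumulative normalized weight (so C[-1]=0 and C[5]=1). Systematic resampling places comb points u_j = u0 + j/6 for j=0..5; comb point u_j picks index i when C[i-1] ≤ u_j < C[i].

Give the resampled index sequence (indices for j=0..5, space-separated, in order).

0 0 0 4 5 5

C = [8/19, 8/19, 9/19, 9/19, 12/19, 1]
j=0: u_0=2/45 ∈ [0, 8/19) → index 0
j=1: u_1=19/90 ∈ [0, 8/19) → index 0
j=2: u_2=17/45 ∈ [0, 8/19) → index 0
j=3: u_3=49/90 ∈ [9/19, 12/19) → index 4
j=4: u_4=32/45 ∈ [12/19, 1) → index 5
j=5: u_5=79/90 ∈ [12/19, 1) → index 5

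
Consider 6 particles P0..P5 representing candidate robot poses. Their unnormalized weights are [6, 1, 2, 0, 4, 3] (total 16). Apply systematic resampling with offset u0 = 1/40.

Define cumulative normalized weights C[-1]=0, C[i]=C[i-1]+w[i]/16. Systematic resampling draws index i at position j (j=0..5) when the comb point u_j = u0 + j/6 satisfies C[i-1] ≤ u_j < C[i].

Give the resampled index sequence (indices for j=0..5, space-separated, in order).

C = [3/8, 7/16, 9/16, 9/16, 13/16, 1]
j=0: u_0=1/40 ∈ [0, 3/8) → index 0
j=1: u_1=23/120 ∈ [0, 3/8) → index 0
j=2: u_2=43/120 ∈ [0, 3/8) → index 0
j=3: u_3=21/40 ∈ [7/16, 9/16) → index 2
j=4: u_4=83/120 ∈ [9/16, 13/16) → index 4
j=5: u_5=103/120 ∈ [13/16, 1) → index 5

0 0 0 2 4 5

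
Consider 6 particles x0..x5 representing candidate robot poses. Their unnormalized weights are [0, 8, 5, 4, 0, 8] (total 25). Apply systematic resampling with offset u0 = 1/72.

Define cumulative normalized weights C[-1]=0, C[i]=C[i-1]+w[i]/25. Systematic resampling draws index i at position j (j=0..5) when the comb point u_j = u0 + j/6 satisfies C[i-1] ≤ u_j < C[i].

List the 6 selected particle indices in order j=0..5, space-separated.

C = [0, 8/25, 13/25, 17/25, 17/25, 1]
j=0: u_0=1/72 ∈ [0, 8/25) → index 1
j=1: u_1=13/72 ∈ [0, 8/25) → index 1
j=2: u_2=25/72 ∈ [8/25, 13/25) → index 2
j=3: u_3=37/72 ∈ [8/25, 13/25) → index 2
j=4: u_4=49/72 ∈ [17/25, 1) → index 5
j=5: u_5=61/72 ∈ [17/25, 1) → index 5

1 1 2 2 5 5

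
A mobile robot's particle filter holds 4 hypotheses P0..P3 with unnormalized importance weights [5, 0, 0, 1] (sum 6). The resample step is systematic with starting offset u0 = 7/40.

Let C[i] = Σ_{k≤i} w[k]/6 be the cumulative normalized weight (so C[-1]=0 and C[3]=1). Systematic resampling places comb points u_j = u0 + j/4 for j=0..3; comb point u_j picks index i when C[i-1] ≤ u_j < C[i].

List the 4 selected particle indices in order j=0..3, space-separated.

C = [5/6, 5/6, 5/6, 1]
j=0: u_0=7/40 ∈ [0, 5/6) → index 0
j=1: u_1=17/40 ∈ [0, 5/6) → index 0
j=2: u_2=27/40 ∈ [0, 5/6) → index 0
j=3: u_3=37/40 ∈ [5/6, 1) → index 3

0 0 0 3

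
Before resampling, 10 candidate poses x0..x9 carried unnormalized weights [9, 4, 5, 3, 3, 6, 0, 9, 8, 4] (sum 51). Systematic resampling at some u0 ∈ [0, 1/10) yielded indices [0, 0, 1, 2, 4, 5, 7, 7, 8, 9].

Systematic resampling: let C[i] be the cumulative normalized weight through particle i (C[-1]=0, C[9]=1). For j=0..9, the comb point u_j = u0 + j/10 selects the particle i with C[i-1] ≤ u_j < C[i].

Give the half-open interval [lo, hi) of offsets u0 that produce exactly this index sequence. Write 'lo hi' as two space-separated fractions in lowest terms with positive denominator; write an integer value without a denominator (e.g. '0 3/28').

11/510 9/170

C = [3/17, 13/51, 6/17, 7/17, 8/17, 10/17, 10/17, 13/17, 47/51, 1]
j=0 picked index 0: u0 ∈ [0, 3/17)
j=1 picked index 0: u0 ∈ [-1/10, 13/170)
j=2 picked index 1: u0 ∈ [-2/85, 14/255)
j=3 picked index 2: u0 ∈ [-23/510, 9/170)
j=4 picked index 4: u0 ∈ [1/85, 6/85)
j=5 picked index 5: u0 ∈ [-1/34, 3/34)
j=6 picked index 7: u0 ∈ [-1/85, 14/85)
j=7 picked index 7: u0 ∈ [-19/170, 11/170)
j=8 picked index 8: u0 ∈ [-3/85, 31/255)
j=9 picked index 9: u0 ∈ [11/510, 1/10)
intersection: [11/510, 9/170)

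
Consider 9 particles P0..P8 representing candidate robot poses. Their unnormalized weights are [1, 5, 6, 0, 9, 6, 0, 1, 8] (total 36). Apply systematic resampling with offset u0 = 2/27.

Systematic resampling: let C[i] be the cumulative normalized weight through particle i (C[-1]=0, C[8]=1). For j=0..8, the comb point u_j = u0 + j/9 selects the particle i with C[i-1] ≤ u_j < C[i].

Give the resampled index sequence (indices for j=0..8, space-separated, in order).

C = [1/36, 1/6, 1/3, 1/3, 7/12, 3/4, 3/4, 7/9, 1]
j=0: u_0=2/27 ∈ [1/36, 1/6) → index 1
j=1: u_1=5/27 ∈ [1/6, 1/3) → index 2
j=2: u_2=8/27 ∈ [1/6, 1/3) → index 2
j=3: u_3=11/27 ∈ [1/3, 7/12) → index 4
j=4: u_4=14/27 ∈ [1/3, 7/12) → index 4
j=5: u_5=17/27 ∈ [7/12, 3/4) → index 5
j=6: u_6=20/27 ∈ [7/12, 3/4) → index 5
j=7: u_7=23/27 ∈ [7/9, 1) → index 8
j=8: u_8=26/27 ∈ [7/9, 1) → index 8

1 2 2 4 4 5 5 8 8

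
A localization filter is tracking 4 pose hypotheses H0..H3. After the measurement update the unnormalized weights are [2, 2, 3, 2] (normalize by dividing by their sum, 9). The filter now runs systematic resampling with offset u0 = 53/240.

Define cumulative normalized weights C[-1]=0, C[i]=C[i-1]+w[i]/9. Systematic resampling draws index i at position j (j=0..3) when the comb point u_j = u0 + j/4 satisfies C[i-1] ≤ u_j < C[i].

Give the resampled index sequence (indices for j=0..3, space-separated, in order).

0 2 2 3

C = [2/9, 4/9, 7/9, 1]
j=0: u_0=53/240 ∈ [0, 2/9) → index 0
j=1: u_1=113/240 ∈ [4/9, 7/9) → index 2
j=2: u_2=173/240 ∈ [4/9, 7/9) → index 2
j=3: u_3=233/240 ∈ [7/9, 1) → index 3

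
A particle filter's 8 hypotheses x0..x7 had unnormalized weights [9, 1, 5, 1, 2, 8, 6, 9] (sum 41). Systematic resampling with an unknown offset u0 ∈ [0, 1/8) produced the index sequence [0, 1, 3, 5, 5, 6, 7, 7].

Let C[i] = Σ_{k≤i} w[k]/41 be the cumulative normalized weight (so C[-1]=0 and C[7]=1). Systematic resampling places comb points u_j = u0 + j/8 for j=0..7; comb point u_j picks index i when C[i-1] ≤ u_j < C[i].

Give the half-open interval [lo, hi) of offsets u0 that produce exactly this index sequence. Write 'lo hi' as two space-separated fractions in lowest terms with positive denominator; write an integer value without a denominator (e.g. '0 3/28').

C = [9/41, 10/41, 15/41, 16/41, 18/41, 26/41, 32/41, 1]
j=0 picked index 0: u0 ∈ [0, 9/41)
j=1 picked index 1: u0 ∈ [31/328, 39/328)
j=2 picked index 3: u0 ∈ [19/164, 23/164)
j=3 picked index 5: u0 ∈ [21/328, 85/328)
j=4 picked index 5: u0 ∈ [-5/82, 11/82)
j=5 picked index 6: u0 ∈ [3/328, 51/328)
j=6 picked index 7: u0 ∈ [5/164, 1/4)
j=7 picked index 7: u0 ∈ [-31/328, 1/8)
intersection: [19/164, 39/328)

19/164 39/328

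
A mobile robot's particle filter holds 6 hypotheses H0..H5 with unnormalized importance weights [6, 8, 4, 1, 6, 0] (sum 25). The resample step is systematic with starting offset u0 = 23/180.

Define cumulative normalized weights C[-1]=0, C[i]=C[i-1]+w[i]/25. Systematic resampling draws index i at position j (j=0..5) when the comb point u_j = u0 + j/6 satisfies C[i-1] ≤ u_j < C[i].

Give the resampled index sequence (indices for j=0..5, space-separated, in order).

C = [6/25, 14/25, 18/25, 19/25, 1, 1]
j=0: u_0=23/180 ∈ [0, 6/25) → index 0
j=1: u_1=53/180 ∈ [6/25, 14/25) → index 1
j=2: u_2=83/180 ∈ [6/25, 14/25) → index 1
j=3: u_3=113/180 ∈ [14/25, 18/25) → index 2
j=4: u_4=143/180 ∈ [19/25, 1) → index 4
j=5: u_5=173/180 ∈ [19/25, 1) → index 4

0 1 1 2 4 4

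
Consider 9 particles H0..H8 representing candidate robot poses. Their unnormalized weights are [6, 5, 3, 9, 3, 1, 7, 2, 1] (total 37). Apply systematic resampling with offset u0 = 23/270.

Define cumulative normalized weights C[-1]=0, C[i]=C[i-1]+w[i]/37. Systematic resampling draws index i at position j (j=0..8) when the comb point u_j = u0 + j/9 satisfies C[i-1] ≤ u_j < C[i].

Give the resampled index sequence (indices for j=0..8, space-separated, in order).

C = [6/37, 11/37, 14/37, 23/37, 26/37, 27/37, 34/37, 36/37, 1]
j=0: u_0=23/270 ∈ [0, 6/37) → index 0
j=1: u_1=53/270 ∈ [6/37, 11/37) → index 1
j=2: u_2=83/270 ∈ [11/37, 14/37) → index 2
j=3: u_3=113/270 ∈ [14/37, 23/37) → index 3
j=4: u_4=143/270 ∈ [14/37, 23/37) → index 3
j=5: u_5=173/270 ∈ [23/37, 26/37) → index 4
j=6: u_6=203/270 ∈ [27/37, 34/37) → index 6
j=7: u_7=233/270 ∈ [27/37, 34/37) → index 6
j=8: u_8=263/270 ∈ [36/37, 1) → index 8

0 1 2 3 3 4 6 6 8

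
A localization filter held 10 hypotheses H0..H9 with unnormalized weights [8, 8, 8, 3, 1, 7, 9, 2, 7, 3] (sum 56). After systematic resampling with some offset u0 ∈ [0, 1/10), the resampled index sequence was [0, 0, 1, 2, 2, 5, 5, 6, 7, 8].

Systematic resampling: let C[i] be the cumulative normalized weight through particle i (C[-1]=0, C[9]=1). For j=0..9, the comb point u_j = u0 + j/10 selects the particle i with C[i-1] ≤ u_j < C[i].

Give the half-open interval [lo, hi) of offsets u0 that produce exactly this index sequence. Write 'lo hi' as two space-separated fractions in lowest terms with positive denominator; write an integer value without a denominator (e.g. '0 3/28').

C = [1/7, 2/7, 3/7, 27/56, 1/2, 5/8, 11/14, 23/28, 53/56, 1]
j=0 picked index 0: u0 ∈ [0, 1/7)
j=1 picked index 0: u0 ∈ [-1/10, 3/70)
j=2 picked index 1: u0 ∈ [-2/35, 3/35)
j=3 picked index 2: u0 ∈ [-1/70, 9/70)
j=4 picked index 2: u0 ∈ [-4/35, 1/35)
j=5 picked index 5: u0 ∈ [0, 1/8)
j=6 picked index 5: u0 ∈ [-1/10, 1/40)
j=7 picked index 6: u0 ∈ [-3/40, 3/35)
j=8 picked index 7: u0 ∈ [-1/70, 3/140)
j=9 picked index 8: u0 ∈ [-11/140, 13/280)
intersection: [0, 3/140)

0 3/140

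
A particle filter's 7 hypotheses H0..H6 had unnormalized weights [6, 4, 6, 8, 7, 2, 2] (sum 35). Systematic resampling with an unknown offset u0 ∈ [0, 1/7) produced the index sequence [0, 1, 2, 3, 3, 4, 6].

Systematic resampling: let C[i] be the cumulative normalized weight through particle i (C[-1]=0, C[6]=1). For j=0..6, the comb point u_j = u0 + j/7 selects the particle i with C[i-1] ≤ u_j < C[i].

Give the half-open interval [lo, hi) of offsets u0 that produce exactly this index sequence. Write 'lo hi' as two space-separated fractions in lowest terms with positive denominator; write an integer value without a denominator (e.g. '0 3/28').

C = [6/35, 2/7, 16/35, 24/35, 31/35, 33/35, 1]
j=0 picked index 0: u0 ∈ [0, 6/35)
j=1 picked index 1: u0 ∈ [1/35, 1/7)
j=2 picked index 2: u0 ∈ [0, 6/35)
j=3 picked index 3: u0 ∈ [1/35, 9/35)
j=4 picked index 3: u0 ∈ [-4/35, 4/35)
j=5 picked index 4: u0 ∈ [-1/35, 6/35)
j=6 picked index 6: u0 ∈ [3/35, 1/7)
intersection: [3/35, 4/35)

3/35 4/35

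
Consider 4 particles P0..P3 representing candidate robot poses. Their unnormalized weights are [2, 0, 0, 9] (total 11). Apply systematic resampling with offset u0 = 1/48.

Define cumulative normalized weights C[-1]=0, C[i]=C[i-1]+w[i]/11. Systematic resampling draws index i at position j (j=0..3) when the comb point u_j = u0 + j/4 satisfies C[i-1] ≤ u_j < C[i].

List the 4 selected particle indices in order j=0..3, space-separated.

C = [2/11, 2/11, 2/11, 1]
j=0: u_0=1/48 ∈ [0, 2/11) → index 0
j=1: u_1=13/48 ∈ [2/11, 1) → index 3
j=2: u_2=25/48 ∈ [2/11, 1) → index 3
j=3: u_3=37/48 ∈ [2/11, 1) → index 3

0 3 3 3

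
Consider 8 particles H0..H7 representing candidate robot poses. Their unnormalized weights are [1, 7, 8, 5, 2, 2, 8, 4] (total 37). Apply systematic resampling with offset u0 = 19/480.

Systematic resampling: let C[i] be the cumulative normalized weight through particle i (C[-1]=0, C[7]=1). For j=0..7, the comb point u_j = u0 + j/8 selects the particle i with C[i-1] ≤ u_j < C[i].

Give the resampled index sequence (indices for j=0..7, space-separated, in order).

C = [1/37, 8/37, 16/37, 21/37, 23/37, 25/37, 33/37, 1]
j=0: u_0=19/480 ∈ [1/37, 8/37) → index 1
j=1: u_1=79/480 ∈ [1/37, 8/37) → index 1
j=2: u_2=139/480 ∈ [8/37, 16/37) → index 2
j=3: u_3=199/480 ∈ [8/37, 16/37) → index 2
j=4: u_4=259/480 ∈ [16/37, 21/37) → index 3
j=5: u_5=319/480 ∈ [23/37, 25/37) → index 5
j=6: u_6=379/480 ∈ [25/37, 33/37) → index 6
j=7: u_7=439/480 ∈ [33/37, 1) → index 7

1 1 2 2 3 5 6 7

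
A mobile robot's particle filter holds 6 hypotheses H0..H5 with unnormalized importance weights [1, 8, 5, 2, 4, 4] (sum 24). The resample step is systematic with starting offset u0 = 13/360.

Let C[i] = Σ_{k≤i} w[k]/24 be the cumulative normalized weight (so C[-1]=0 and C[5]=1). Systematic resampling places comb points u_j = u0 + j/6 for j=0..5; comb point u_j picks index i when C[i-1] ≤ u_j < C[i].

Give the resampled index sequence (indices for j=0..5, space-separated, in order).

C = [1/24, 3/8, 7/12, 2/3, 5/6, 1]
j=0: u_0=13/360 ∈ [0, 1/24) → index 0
j=1: u_1=73/360 ∈ [1/24, 3/8) → index 1
j=2: u_2=133/360 ∈ [1/24, 3/8) → index 1
j=3: u_3=193/360 ∈ [3/8, 7/12) → index 2
j=4: u_4=253/360 ∈ [2/3, 5/6) → index 4
j=5: u_5=313/360 ∈ [5/6, 1) → index 5

0 1 1 2 4 5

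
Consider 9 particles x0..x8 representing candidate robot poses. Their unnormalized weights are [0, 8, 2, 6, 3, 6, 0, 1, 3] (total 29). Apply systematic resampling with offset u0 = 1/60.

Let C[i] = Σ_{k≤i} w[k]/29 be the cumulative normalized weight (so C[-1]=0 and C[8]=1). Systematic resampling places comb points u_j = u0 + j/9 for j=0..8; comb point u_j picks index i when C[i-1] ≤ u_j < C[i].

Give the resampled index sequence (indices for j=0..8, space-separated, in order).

C = [0, 8/29, 10/29, 16/29, 19/29, 25/29, 25/29, 26/29, 1]
j=0: u_0=1/60 ∈ [0, 8/29) → index 1
j=1: u_1=23/180 ∈ [0, 8/29) → index 1
j=2: u_2=43/180 ∈ [0, 8/29) → index 1
j=3: u_3=7/20 ∈ [10/29, 16/29) → index 3
j=4: u_4=83/180 ∈ [10/29, 16/29) → index 3
j=5: u_5=103/180 ∈ [16/29, 19/29) → index 4
j=6: u_6=41/60 ∈ [19/29, 25/29) → index 5
j=7: u_7=143/180 ∈ [19/29, 25/29) → index 5
j=8: u_8=163/180 ∈ [26/29, 1) → index 8

1 1 1 3 3 4 5 5 8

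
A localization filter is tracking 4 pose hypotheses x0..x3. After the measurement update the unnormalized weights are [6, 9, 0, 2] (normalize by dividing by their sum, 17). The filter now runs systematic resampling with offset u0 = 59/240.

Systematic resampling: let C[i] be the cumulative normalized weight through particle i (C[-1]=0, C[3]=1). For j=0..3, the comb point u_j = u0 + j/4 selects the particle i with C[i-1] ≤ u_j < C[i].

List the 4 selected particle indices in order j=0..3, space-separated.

0 1 1 3

C = [6/17, 15/17, 15/17, 1]
j=0: u_0=59/240 ∈ [0, 6/17) → index 0
j=1: u_1=119/240 ∈ [6/17, 15/17) → index 1
j=2: u_2=179/240 ∈ [6/17, 15/17) → index 1
j=3: u_3=239/240 ∈ [15/17, 1) → index 3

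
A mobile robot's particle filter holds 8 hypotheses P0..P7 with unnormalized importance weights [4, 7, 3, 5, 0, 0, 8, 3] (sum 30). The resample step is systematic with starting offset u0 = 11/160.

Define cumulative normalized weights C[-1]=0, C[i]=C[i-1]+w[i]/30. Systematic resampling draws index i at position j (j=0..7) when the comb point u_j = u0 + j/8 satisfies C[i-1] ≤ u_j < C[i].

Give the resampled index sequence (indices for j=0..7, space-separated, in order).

C = [2/15, 11/30, 7/15, 19/30, 19/30, 19/30, 9/10, 1]
j=0: u_0=11/160 ∈ [0, 2/15) → index 0
j=1: u_1=31/160 ∈ [2/15, 11/30) → index 1
j=2: u_2=51/160 ∈ [2/15, 11/30) → index 1
j=3: u_3=71/160 ∈ [11/30, 7/15) → index 2
j=4: u_4=91/160 ∈ [7/15, 19/30) → index 3
j=5: u_5=111/160 ∈ [19/30, 9/10) → index 6
j=6: u_6=131/160 ∈ [19/30, 9/10) → index 6
j=7: u_7=151/160 ∈ [9/10, 1) → index 7

0 1 1 2 3 6 6 7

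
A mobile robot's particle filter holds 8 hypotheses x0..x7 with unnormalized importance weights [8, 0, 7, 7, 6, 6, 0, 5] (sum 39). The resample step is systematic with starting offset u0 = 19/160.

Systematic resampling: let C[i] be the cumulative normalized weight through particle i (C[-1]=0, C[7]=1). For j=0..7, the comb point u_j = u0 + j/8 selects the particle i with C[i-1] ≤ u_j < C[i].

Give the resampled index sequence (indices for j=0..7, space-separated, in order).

C = [8/39, 8/39, 5/13, 22/39, 28/39, 34/39, 34/39, 1]
j=0: u_0=19/160 ∈ [0, 8/39) → index 0
j=1: u_1=39/160 ∈ [8/39, 5/13) → index 2
j=2: u_2=59/160 ∈ [8/39, 5/13) → index 2
j=3: u_3=79/160 ∈ [5/13, 22/39) → index 3
j=4: u_4=99/160 ∈ [22/39, 28/39) → index 4
j=5: u_5=119/160 ∈ [28/39, 34/39) → index 5
j=6: u_6=139/160 ∈ [28/39, 34/39) → index 5
j=7: u_7=159/160 ∈ [34/39, 1) → index 7

0 2 2 3 4 5 5 7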